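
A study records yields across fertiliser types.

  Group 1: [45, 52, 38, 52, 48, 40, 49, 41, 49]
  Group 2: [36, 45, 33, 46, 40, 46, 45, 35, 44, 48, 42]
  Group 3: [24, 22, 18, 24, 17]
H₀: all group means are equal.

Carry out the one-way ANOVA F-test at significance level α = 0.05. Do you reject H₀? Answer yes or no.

reject H₀: yes

Group means [46.00, 41.82, 21.00], grand mean 39.160
SSB = Σnᵢ(x̄ᵢ−x̄)² = 2147.724; SSW = ΣΣ(x−x̄ᵢ)² = 523.636
MSB = 2147.724/2 = 1073.8618; MSW = 523.636/22 = 23.8017
F = MSB/MSW = 45.1171
df = (2, 22)
p-value (upper-tail) = 0.00000
At α=0.05: p < α → reject H₀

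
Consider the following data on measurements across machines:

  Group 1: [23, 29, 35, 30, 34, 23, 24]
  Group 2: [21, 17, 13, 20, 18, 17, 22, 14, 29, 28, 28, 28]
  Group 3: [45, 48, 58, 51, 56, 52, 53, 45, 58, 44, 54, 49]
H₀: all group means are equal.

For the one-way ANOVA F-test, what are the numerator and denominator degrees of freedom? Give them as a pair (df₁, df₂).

k = 3 groups, N = 31 total
df = (k−1, N−k) = (3−1, 31−3) = (2, 28)

degrees of freedom = [2, 28]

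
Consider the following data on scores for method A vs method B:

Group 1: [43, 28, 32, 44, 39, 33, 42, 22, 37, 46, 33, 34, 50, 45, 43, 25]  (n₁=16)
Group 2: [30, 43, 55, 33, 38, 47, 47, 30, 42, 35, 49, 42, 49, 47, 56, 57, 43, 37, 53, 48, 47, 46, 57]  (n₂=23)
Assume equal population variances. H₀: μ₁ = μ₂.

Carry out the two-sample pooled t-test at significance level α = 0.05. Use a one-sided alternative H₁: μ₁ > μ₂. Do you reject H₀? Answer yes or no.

x̄₁=37.250, s₁=8.079, n₁=16
x̄₂=44.826, s₂=8.156, n₂=23
s_p² = [15·8.079² + 22·8.156²]/37 = 66.0082
SE = √(s_p²·(1/16+1/23)) = 2.6449
t = (37.250−44.826)/2.6449 = -2.8644
df = 37
p-value (one-sided, H₁ greater) = 0.99658
At α=0.05: p ≥ α → fail to reject H₀

reject H₀: no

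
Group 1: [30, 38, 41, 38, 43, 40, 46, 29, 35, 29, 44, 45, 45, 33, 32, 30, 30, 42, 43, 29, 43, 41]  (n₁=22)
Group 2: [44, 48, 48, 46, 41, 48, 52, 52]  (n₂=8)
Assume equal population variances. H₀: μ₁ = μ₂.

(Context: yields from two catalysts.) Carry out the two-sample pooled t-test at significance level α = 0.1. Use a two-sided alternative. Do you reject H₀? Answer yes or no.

reject H₀: yes

x̄₁=37.545, s₁=6.216, n₁=22
x̄₂=47.375, s₂=3.739, n₂=8
s_p² = [21·6.216² + 7·3.739²]/28 = 32.4761
SE = √(s_p²·(1/22+1/8)) = 2.3528
t = (37.545−47.375)/2.3528 = -4.1778
df = 28
p-value (two-sided) = 0.00026
At α=0.1: p < α → reject H₀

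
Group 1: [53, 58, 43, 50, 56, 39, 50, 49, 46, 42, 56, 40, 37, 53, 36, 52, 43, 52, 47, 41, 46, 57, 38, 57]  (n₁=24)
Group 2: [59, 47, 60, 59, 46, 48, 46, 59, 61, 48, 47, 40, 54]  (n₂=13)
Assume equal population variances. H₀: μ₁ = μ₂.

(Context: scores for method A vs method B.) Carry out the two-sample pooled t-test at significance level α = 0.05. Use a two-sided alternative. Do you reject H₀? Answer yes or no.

reject H₀: no

x̄₁=47.542, s₁=7.009, n₁=24
x̄₂=51.846, s₂=7.034, n₂=13
s_p² = [23·7.009² + 12·7.034²]/35 = 49.2472
SE = √(s_p²·(1/24+1/13)) = 2.4167
t = (47.542−51.846)/2.4167 = -1.7812
df = 35
p-value (two-sided) = 0.08356
At α=0.05: p ≥ α → fail to reject H₀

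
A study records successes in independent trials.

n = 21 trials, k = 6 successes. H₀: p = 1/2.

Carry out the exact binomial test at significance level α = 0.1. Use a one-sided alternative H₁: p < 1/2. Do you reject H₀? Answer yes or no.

Exact binomial: n=21, k=6, p₀=1/2=0.5000
P(X≤6) from Σ C(n,i)·p₀^i·(1−p₀)^(n−i)
p-value (one-sided, H₁ less) = 0.03918
At α=0.1: p < α → reject H₀

reject H₀: yes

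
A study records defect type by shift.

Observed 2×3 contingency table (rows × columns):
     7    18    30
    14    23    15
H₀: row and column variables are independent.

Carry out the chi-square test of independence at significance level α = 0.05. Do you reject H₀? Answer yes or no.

Row totals [55, 52], col totals [21, 41, 45], n=107
χ² = (7−10.79)²/10.79 + (18−21.07)²/21.07 + (30−23.13)²/23.13 + (14−10.21)²/10.21 + (23−19.93)²/19.93 + (15−21.87)²/21.87 = 7.8652
df = 2
p-value (upper-tail) = 0.01959
At α=0.05: p < α → reject H₀

reject H₀: yes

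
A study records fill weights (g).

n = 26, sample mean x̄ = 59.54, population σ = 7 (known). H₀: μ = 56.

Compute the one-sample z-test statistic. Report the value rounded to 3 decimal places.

SE = σ/√n = 7/√26 = 1.3728
z = (x̄−μ₀)/SE = (59.54−56)/1.3728 = 2.5786

test statistic = 2.579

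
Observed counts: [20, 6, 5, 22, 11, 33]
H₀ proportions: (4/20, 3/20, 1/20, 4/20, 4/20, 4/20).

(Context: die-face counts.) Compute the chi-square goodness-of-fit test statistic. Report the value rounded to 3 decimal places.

n = 97; E_i = n·p_i = [19.40, 14.55, 4.85, 19.40, 19.40, 19.40]
χ² = (20−19.40)²/19.40 + (6−14.55)²/14.55 + (5−4.85)²/4.85 + (22−19.40)²/19.40 + (11−19.40)²/19.40 + (33−19.40)²/19.40 = 18.5670
df = 5

test statistic = 18.567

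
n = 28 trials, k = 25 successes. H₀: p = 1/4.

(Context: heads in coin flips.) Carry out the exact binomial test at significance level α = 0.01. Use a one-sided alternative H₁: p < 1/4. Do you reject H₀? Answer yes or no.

Exact binomial: n=28, k=25, p₀=1/4=0.2500
P(X≤25) from Σ C(n,i)·p₀^i·(1−p₀)^(n−i)
p-value (one-sided, H₁ less) = 1.00000
At α=0.01: p ≥ α → fail to reject H₀

reject H₀: no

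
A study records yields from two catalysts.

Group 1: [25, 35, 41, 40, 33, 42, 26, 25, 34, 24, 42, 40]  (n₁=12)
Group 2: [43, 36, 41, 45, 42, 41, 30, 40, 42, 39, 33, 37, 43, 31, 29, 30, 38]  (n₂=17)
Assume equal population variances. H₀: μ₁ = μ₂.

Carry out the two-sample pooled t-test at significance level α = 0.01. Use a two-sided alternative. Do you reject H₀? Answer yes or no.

reject H₀: no

x̄₁=33.917, s₁=7.242, n₁=12
x̄₂=37.647, s₂=5.243, n₂=17
s_p² = [11·7.242² + 16·5.243²]/27 = 37.6592
SE = √(s_p²·(1/12+1/17)) = 2.3138
t = (33.917−37.647)/2.3138 = -1.6123
df = 27
p-value (two-sided) = 0.11853
At α=0.01: p ≥ α → fail to reject H₀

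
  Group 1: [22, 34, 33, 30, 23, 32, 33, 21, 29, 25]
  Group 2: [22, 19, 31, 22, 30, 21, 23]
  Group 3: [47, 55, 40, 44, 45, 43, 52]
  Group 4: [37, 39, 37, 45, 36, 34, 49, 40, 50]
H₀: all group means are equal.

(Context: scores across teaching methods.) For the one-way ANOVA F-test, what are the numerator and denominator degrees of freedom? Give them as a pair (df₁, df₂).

k = 4 groups, N = 33 total
df = (k−1, N−k) = (4−1, 33−4) = (3, 29)

degrees of freedom = [3, 29]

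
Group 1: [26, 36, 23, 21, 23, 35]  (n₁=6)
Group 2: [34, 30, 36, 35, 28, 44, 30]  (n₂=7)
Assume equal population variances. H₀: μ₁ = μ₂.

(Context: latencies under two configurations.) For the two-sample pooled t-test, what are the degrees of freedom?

degrees of freedom = 11

df = n₁ + n₂ − 2 = 6 + 7 − 2 = 11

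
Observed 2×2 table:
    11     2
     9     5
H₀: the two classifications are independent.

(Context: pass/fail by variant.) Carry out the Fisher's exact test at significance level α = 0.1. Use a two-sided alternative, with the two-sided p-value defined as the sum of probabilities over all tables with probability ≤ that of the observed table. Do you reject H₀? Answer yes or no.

Margins: r₁=13, r₂=14, c₁=20, c₂=7, n=27
p_obs = C(13,11)·C(14,9)/C(27,20); sum pmf over tables with pmf ≤ p_obs
p-value (two-sided) = 0.38454
At α=0.1: p ≥ α → fail to reject H₀

reject H₀: no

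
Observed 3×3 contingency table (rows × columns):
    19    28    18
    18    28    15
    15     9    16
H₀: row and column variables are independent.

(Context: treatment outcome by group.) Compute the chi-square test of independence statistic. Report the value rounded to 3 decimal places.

Row totals [65, 61, 40], col totals [52, 65, 49], n=166
χ² = (19−20.36)²/20.36 + (28−25.45)²/25.45 + (18−19.19)²/19.19 + (18−19.11)²/19.11 + (28−23.89)²/23.89 + (15−18.01)²/18.01 + (15−12.53)²/12.53 + (9−15.66)²/15.66 + (16−11.81)²/11.81 = 6.5043
df = 4

test statistic = 6.504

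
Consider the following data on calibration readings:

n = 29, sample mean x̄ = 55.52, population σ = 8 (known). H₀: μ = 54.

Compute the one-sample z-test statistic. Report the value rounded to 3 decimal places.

SE = σ/√n = 8/√29 = 1.4856
z = (x̄−μ₀)/SE = (55.52−54)/1.4856 = 1.0232

test statistic = 1.023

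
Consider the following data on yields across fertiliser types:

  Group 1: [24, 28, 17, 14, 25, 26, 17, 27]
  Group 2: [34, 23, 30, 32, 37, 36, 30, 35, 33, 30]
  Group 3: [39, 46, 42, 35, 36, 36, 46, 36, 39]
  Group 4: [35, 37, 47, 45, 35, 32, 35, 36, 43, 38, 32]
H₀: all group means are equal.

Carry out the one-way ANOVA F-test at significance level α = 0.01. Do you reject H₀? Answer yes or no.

Group means [22.25, 32.00, 39.44, 37.73], grand mean 33.368
SSB = Σnᵢ(x̄ᵢ−x̄)² = 1548.938; SSW = ΣΣ(x−x̄ᵢ)² = 757.904
MSB = 1548.938/3 = 516.3127; MSW = 757.904/34 = 22.2913
F = MSB/MSW = 23.1621
df = (3, 34)
p-value (upper-tail) = 0.00000
At α=0.01: p < α → reject H₀

reject H₀: yes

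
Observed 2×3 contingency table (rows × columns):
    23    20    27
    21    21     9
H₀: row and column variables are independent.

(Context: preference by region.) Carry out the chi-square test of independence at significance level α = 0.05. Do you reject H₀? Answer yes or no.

Row totals [70, 51], col totals [44, 41, 36], n=121
χ² = (23−25.45)²/25.45 + (20−23.72)²/23.72 + (27−20.83)²/20.83 + (21−18.55)²/18.55 + (21−17.28)²/17.28 + (9−15.17)²/15.17 = 6.2868
df = 2
p-value (upper-tail) = 0.04313
At α=0.05: p < α → reject H₀

reject H₀: yes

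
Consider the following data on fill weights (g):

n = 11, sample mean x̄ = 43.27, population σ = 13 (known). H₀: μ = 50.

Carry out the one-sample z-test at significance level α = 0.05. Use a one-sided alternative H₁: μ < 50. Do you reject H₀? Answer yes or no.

SE = σ/√n = 13/√11 = 3.9196
z = (x̄−μ₀)/SE = (43.27−50)/3.9196 = -1.7170
p-value (one-sided, H₁ less) = 0.04299
At α=0.05: p < α → reject H₀

reject H₀: yes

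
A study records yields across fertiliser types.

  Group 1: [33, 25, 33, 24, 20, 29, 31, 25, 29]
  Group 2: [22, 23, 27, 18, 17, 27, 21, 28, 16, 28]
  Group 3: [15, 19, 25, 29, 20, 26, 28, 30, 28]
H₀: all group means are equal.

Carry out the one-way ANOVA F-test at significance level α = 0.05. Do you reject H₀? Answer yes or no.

reject H₀: no

Group means [27.67, 22.70, 24.44], grand mean 24.857
SSB = Σnᵢ(x̄ᵢ−x̄)² = 119.106; SSW = ΣΣ(x−x̄ᵢ)² = 572.322
MSB = 119.106/2 = 59.5532; MSW = 572.322/25 = 22.8929
F = MSB/MSW = 2.6014
df = (2, 25)
p-value (upper-tail) = 0.09412
At α=0.05: p ≥ α → fail to reject H₀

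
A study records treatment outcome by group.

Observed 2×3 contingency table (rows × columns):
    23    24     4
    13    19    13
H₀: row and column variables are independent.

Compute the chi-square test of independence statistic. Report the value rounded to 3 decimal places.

test statistic = 7.779

Row totals [51, 45], col totals [36, 43, 17], n=96
χ² = (23−19.12)²/19.12 + (24−22.84)²/22.84 + (4−9.03)²/9.03 + (13−16.88)²/16.88 + (19−20.16)²/20.16 + (13−7.97)²/7.97 = 7.7793
df = 2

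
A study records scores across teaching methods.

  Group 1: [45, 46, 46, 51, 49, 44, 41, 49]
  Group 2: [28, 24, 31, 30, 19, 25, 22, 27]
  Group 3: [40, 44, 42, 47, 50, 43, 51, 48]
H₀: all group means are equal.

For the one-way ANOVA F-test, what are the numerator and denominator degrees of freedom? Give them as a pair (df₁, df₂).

k = 3 groups, N = 24 total
df = (k−1, N−k) = (3−1, 24−3) = (2, 21)

degrees of freedom = [2, 21]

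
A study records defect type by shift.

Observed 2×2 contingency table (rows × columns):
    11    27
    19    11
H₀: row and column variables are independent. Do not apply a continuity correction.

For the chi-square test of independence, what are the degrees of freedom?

df = (r−1)(c−1) = (2−1)·(2−1) = 1

degrees of freedom = 1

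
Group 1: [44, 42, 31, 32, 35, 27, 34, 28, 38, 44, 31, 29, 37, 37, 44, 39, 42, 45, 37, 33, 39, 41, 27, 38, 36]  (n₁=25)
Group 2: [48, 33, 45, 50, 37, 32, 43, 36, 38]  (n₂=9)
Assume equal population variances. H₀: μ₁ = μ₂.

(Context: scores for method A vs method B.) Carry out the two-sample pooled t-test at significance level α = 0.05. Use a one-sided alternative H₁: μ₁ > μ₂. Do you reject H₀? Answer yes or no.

x̄₁=36.400, s₁=5.590, n₁=25
x̄₂=40.222, s₂=6.515, n₂=9
s_p² = [24·5.590² + 8·6.515²]/32 = 34.0486
SE = √(s_p²·(1/25+1/9)) = 2.2683
t = (36.400−40.222)/2.2683 = -1.6851
df = 32
p-value (one-sided, H₁ greater) = 0.94915
At α=0.05: p ≥ α → fail to reject H₀

reject H₀: no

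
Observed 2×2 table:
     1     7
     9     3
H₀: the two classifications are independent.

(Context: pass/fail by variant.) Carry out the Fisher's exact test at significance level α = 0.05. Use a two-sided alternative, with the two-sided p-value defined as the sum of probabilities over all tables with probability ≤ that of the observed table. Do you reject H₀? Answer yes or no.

reject H₀: yes

Margins: r₁=8, r₂=12, c₁=10, c₂=10, n=20
p_obs = C(8,1)·C(12,9)/C(20,10); sum pmf over tables with pmf ≤ p_obs
p-value (two-sided) = 0.01977
At α=0.05: p < α → reject H₀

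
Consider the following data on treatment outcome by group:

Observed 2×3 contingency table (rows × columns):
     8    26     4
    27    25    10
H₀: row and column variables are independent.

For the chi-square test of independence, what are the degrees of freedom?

degrees of freedom = 2

df = (r−1)(c−1) = (2−1)·(3−1) = 2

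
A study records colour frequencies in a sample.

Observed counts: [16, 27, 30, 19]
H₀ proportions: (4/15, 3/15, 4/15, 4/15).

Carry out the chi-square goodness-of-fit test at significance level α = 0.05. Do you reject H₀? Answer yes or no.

reject H₀: yes

n = 92; E_i = n·p_i = [24.53, 18.40, 24.53, 24.53]
χ² = (16−24.53)²/24.53 + (27−18.40)²/18.40 + (30−24.53)²/24.53 + (19−24.53)²/24.53 = 9.4538
df = 3
p-value (upper-tail) = 0.02383
At α=0.05: p < α → reject H₀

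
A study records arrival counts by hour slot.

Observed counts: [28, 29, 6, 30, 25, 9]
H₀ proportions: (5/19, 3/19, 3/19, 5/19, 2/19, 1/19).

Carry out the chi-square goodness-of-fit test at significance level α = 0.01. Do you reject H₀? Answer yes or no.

reject H₀: yes

n = 127; E_i = n·p_i = [33.42, 20.05, 20.05, 33.42, 13.37, 6.68]
χ² = (28−33.42)²/33.42 + (29−20.05)²/20.05 + (6−20.05)²/20.05 + (30−33.42)²/33.42 + (25−13.37)²/13.37 + (9−6.68)²/6.68 = 25.9924
df = 5
p-value (upper-tail) = 0.00009
At α=0.01: p < α → reject H₀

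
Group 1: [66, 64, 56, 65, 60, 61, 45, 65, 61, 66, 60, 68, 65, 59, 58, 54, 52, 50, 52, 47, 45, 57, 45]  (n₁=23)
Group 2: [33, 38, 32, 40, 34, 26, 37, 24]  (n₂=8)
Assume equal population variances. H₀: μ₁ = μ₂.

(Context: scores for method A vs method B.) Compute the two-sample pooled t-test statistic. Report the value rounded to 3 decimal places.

x̄₁=57.435, s₁=7.433, n₁=23
x̄₂=33.000, s₂=5.632, n₂=8
s_p² = [22·7.433² + 7·5.632²]/29 = 49.5742
SE = √(s_p²·(1/23+1/8)) = 2.8900
t = (57.435−33.000)/2.8900 = 8.4549
df = 29

test statistic = 8.455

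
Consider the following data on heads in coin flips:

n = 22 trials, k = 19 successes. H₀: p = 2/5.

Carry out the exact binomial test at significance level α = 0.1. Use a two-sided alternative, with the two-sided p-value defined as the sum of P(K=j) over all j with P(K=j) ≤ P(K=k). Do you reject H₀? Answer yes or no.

reject H₀: yes

Exact binomial: n=22, k=19, p₀=2/5=0.4000
P(X=j) = C(n,j)·p₀^j·(1−p₀)^(n−j); p = Σ P(X=j) over j with P(X=j) ≤ P(X=19)
p-value (two-sided) = 0.00001
At α=0.1: p < α → reject H₀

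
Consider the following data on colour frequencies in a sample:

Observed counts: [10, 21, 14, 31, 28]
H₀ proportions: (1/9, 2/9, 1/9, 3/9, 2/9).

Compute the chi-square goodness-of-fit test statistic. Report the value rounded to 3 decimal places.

n = 104; E_i = n·p_i = [11.56, 23.11, 11.56, 34.67, 23.11]
χ² = (10−11.56)²/11.56 + (21−23.11)²/23.11 + (14−11.56)²/11.56 + (31−34.67)²/34.67 + (28−23.11)²/23.11 = 2.3413
df = 4

test statistic = 2.341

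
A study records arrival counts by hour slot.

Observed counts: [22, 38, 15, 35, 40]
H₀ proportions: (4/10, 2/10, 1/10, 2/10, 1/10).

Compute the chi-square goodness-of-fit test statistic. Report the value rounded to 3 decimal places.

n = 150; E_i = n·p_i = [60.00, 30.00, 15.00, 30.00, 15.00]
χ² = (22−60.00)²/60.00 + (38−30.00)²/30.00 + (15−15.00)²/15.00 + (35−30.00)²/30.00 + (40−15.00)²/15.00 = 68.7000
df = 4

test statistic = 68.700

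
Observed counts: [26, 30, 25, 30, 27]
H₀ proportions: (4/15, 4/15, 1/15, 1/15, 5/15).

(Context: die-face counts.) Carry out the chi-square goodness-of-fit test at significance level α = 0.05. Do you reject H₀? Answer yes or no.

reject H₀: yes

n = 138; E_i = n·p_i = [36.80, 36.80, 9.20, 9.20, 46.00]
χ² = (26−36.80)²/36.80 + (30−36.80)²/36.80 + (25−9.20)²/9.20 + (30−9.20)²/9.20 + (27−46.00)²/46.00 = 86.4348
df = 4
p-value (upper-tail) = 0.00000
At α=0.05: p < α → reject H₀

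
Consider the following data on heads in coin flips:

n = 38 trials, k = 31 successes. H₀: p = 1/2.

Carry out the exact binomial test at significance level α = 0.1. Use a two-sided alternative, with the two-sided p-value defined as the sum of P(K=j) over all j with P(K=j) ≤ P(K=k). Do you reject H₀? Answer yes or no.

Exact binomial: n=38, k=31, p₀=1/2=0.5000
P(X=j) = C(n,j)·p₀^j·(1−p₀)^(n−j); p = Σ P(X=j) over j with P(X=j) ≤ P(X=31)
p-value (two-sided) = 0.00012
At α=0.1: p < α → reject H₀

reject H₀: yes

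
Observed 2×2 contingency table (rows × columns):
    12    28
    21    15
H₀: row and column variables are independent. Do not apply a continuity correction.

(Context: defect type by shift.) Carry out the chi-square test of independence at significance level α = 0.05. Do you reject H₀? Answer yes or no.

reject H₀: yes

Row totals [40, 36], col totals [33, 43], n=76
χ² = (12−17.37)²/17.37 + (28−22.63)²/22.63 + (21−15.63)²/15.63 + (15−20.37)²/20.37 = 6.1914
df = 1
p-value (upper-tail) = 0.01284
At α=0.05: p < α → reject H₀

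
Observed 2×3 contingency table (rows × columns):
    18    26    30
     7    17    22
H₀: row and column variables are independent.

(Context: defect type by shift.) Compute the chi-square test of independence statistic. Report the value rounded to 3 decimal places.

test statistic = 1.503

Row totals [74, 46], col totals [25, 43, 52], n=120
χ² = (18−15.42)²/15.42 + (26−26.52)²/26.52 + (30−32.07)²/32.07 + (7−9.58)²/9.58 + (17−16.48)²/16.48 + (22−19.93)²/19.93 = 1.5030
df = 2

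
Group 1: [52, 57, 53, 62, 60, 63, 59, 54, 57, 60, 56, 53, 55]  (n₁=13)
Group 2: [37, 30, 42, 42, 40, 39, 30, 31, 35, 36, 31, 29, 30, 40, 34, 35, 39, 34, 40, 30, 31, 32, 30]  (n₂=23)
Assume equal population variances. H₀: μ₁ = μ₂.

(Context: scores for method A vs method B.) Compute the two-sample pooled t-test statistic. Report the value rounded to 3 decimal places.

test statistic = 15.577

x̄₁=57.000, s₁=3.582, n₁=13
x̄₂=34.652, s₂=4.407, n₂=23
s_p² = [12·3.582² + 22·4.407²]/34 = 17.0946
SE = √(s_p²·(1/13+1/23)) = 1.4346
t = (57.000−34.652)/1.4346 = 15.5772
df = 34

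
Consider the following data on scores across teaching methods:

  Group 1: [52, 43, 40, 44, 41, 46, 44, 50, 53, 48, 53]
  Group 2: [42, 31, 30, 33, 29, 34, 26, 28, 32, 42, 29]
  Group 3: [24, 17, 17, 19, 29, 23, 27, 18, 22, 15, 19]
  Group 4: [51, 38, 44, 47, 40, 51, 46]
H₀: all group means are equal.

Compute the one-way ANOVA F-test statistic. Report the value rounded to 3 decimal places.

Group means [46.73, 32.36, 20.91, 45.29], grand mean 35.425
SSB = Σnᵢ(x̄ᵢ−x̄)² = 4506.710; SSW = ΣΣ(x−x̄ᵢ)² = 855.065
MSB = 4506.710/3 = 1502.2367; MSW = 855.065/36 = 23.7518
F = MSB/MSW = 63.2473
df = (3, 36)

test statistic = 63.247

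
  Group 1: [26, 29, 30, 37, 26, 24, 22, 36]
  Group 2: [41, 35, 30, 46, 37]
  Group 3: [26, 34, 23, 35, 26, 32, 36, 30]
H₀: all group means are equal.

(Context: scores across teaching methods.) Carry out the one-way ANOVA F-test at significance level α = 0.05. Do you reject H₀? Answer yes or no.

Group means [28.75, 37.80, 30.25], grand mean 31.476
SSB = Σnᵢ(x̄ᵢ−x̄)² = 271.438; SSW = ΣΣ(x−x̄ᵢ)² = 513.800
MSB = 271.438/2 = 135.7190; MSW = 513.800/18 = 28.5444
F = MSB/MSW = 4.7547
df = (2, 18)
p-value (upper-tail) = 0.02199
At α=0.05: p < α → reject H₀

reject H₀: yes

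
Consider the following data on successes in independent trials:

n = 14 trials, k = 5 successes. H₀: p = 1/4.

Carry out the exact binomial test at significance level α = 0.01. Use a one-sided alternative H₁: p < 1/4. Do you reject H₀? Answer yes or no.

reject H₀: no

Exact binomial: n=14, k=5, p₀=1/4=0.2500
P(X≤5) from Σ C(n,i)·p₀^i·(1−p₀)^(n−i)
p-value (one-sided, H₁ less) = 0.88833
At α=0.01: p ≥ α → fail to reject H₀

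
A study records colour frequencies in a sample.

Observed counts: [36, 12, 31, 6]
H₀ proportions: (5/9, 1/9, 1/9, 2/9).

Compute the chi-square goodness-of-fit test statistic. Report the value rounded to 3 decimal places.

n = 85; E_i = n·p_i = [47.22, 9.44, 9.44, 18.89]
χ² = (36−47.22)²/47.22 + (12−9.44)²/9.44 + (31−9.44)²/9.44 + (6−18.89)²/18.89 = 61.3506
df = 3

test statistic = 61.351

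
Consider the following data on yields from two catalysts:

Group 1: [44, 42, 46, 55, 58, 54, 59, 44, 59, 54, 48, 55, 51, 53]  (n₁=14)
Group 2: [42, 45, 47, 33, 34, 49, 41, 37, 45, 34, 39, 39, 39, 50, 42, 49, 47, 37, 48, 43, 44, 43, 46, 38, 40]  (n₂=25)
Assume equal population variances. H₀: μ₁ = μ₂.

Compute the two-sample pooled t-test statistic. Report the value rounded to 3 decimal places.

test statistic = 5.400

x̄₁=51.571, s₁=5.814, n₁=14
x̄₂=42.040, s₂=4.979, n₂=25
s_p² = [13·5.814² + 24·4.979²]/37 = 27.9564
SE = √(s_p²·(1/14+1/25)) = 1.7650
t = (51.571−42.040)/1.7650 = 5.4003
df = 37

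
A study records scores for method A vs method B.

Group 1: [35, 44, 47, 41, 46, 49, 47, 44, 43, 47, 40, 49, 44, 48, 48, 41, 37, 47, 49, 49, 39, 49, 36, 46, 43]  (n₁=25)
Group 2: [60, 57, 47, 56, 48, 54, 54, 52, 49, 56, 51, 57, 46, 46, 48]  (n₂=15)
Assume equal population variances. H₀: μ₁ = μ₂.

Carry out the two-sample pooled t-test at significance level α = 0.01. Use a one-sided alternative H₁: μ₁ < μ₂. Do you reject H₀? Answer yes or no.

reject H₀: yes

x̄₁=44.320, s₁=4.347, n₁=25
x̄₂=52.067, s₂=4.574, n₂=15
s_p² = [24·4.347² + 14·4.574²]/38 = 19.6414
SE = √(s_p²·(1/25+1/15)) = 1.4474
t = (44.320−52.067)/1.4474 = -5.3520
df = 38
p-value (one-sided, H₁ less) = 0.00000
At α=0.01: p < α → reject H₀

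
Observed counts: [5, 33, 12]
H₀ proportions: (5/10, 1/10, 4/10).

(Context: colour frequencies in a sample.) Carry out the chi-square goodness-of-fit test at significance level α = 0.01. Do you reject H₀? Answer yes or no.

n = 50; E_i = n·p_i = [25.00, 5.00, 20.00]
χ² = (5−25.00)²/25.00 + (33−5.00)²/5.00 + (12−20.00)²/20.00 = 176.0000
df = 2
p-value (upper-tail) = 0.00000
At α=0.01: p < α → reject H₀

reject H₀: yes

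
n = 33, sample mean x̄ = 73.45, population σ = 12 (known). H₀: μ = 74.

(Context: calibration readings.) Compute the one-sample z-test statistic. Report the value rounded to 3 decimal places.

SE = σ/√n = 12/√33 = 2.0889
z = (x̄−μ₀)/SE = (73.45−74)/2.0889 = -0.2633

test statistic = -0.263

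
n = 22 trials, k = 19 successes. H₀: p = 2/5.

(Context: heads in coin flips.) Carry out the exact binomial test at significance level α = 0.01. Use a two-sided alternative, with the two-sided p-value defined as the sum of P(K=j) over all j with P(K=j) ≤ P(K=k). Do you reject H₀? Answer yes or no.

reject H₀: yes

Exact binomial: n=22, k=19, p₀=2/5=0.4000
P(X=j) = C(n,j)·p₀^j·(1−p₀)^(n−j); p = Σ P(X=j) over j with P(X=j) ≤ P(X=19)
p-value (two-sided) = 0.00001
At α=0.01: p < α → reject H₀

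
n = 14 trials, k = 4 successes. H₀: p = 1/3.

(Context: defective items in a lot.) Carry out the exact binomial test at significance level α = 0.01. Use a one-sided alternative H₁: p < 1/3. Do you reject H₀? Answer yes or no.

reject H₀: no

Exact binomial: n=14, k=4, p₀=1/3=0.3333
P(X≤4) from Σ C(n,i)·p₀^i·(1−p₀)^(n−i)
p-value (one-sided, H₁ less) = 0.47550
At α=0.01: p ≥ α → fail to reject H₀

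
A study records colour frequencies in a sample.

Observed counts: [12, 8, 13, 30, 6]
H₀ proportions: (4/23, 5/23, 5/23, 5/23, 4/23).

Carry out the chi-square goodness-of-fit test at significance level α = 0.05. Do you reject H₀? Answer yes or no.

n = 69; E_i = n·p_i = [12.00, 15.00, 15.00, 15.00, 12.00]
χ² = (12−12.00)²/12.00 + (8−15.00)²/15.00 + (13−15.00)²/15.00 + (30−15.00)²/15.00 + (6−12.00)²/12.00 = 21.5333
df = 4
p-value (upper-tail) = 0.00025
At α=0.05: p < α → reject H₀

reject H₀: yes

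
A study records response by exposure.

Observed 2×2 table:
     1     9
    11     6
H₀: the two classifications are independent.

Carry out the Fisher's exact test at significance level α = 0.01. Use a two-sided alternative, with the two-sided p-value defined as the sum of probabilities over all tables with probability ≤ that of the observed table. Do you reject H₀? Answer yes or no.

reject H₀: no

Margins: r₁=10, r₂=17, c₁=12, c₂=15, n=27
p_obs = C(10,1)·C(17,11)/C(27,12); sum pmf over tables with pmf ≤ p_obs
p-value (two-sided) = 0.01404
At α=0.01: p ≥ α → fail to reject H₀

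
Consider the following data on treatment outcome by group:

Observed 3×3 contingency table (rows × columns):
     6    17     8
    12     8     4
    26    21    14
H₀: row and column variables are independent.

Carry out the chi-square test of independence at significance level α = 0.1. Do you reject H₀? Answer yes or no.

reject H₀: no

Row totals [31, 24, 61], col totals [44, 46, 26], n=116
χ² = (6−11.76)²/11.76 + (17−12.29)²/12.29 + (8−6.95)²/6.95 + (12−9.10)²/9.10 + (8−9.52)²/9.52 + (4−5.38)²/5.38 + (26−23.14)²/23.14 + (21−24.19)²/24.19 + (14−13.67)²/13.67 = 7.0813
df = 4
p-value (upper-tail) = 0.13166
At α=0.1: p ≥ α → fail to reject H₀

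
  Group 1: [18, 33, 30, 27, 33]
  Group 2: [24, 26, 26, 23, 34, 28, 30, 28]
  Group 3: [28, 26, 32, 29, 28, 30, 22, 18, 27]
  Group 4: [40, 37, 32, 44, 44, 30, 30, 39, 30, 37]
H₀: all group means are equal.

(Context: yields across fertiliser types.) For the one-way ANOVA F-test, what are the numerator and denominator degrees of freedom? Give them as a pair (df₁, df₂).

degrees of freedom = [3, 28]

k = 4 groups, N = 32 total
df = (k−1, N−k) = (4−1, 32−4) = (3, 28)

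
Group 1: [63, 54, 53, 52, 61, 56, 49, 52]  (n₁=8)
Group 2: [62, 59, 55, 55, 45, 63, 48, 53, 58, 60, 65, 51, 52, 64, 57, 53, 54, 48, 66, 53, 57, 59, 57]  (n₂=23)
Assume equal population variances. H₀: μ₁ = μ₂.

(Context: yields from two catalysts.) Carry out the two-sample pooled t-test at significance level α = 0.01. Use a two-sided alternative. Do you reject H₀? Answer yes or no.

reject H₀: no

x̄₁=55.000, s₁=4.781, n₁=8
x̄₂=56.261, s₂=5.610, n₂=23
s_p² = [7·4.781² + 22·5.610²]/29 = 29.3943
SE = √(s_p²·(1/8+1/23)) = 2.2254
t = (55.000−56.261)/2.2254 = -0.5666
df = 29
p-value (two-sided) = 0.57535
At α=0.01: p ≥ α → fail to reject H₀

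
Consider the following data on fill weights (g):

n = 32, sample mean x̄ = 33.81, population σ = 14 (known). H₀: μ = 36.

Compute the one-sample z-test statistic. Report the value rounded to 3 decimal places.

SE = σ/√n = 14/√32 = 2.4749
z = (x̄−μ₀)/SE = (33.81−36)/2.4749 = -0.8849

test statistic = -0.885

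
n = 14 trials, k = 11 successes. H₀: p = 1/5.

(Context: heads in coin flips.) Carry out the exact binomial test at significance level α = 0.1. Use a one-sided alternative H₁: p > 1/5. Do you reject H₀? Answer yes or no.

reject H₀: yes

Exact binomial: n=14, k=11, p₀=1/5=0.2000
P(X≥11) from Σ C(n,i)·p₀^i·(1−p₀)^(n−i)
p-value (one-sided, H₁ greater) = 0.00000
At α=0.1: p < α → reject H₀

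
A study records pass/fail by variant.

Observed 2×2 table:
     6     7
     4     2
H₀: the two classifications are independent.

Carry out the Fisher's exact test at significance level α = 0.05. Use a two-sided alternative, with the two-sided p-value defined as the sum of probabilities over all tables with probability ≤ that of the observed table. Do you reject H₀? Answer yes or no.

Margins: r₁=13, r₂=6, c₁=10, c₂=9, n=19
p_obs = C(13,6)·C(6,4)/C(19,10); sum pmf over tables with pmf ≤ p_obs
p-value (two-sided) = 0.62848
At α=0.05: p ≥ α → fail to reject H₀

reject H₀: no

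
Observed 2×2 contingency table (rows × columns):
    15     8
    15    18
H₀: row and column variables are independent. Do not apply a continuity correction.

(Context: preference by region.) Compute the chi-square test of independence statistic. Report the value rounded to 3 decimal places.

test statistic = 2.128

Row totals [23, 33], col totals [30, 26], n=56
χ² = (15−12.32)²/12.32 + (8−10.68)²/10.68 + (15−17.68)²/17.68 + (18−15.32)²/15.32 = 2.1283
df = 1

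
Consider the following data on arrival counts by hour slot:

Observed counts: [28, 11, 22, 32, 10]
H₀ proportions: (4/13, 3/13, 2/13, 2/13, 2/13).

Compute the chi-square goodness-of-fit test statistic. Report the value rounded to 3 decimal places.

test statistic = 28.304

n = 103; E_i = n·p_i = [31.69, 23.77, 15.85, 15.85, 15.85]
χ² = (28−31.69)²/31.69 + (11−23.77)²/23.77 + (22−15.85)²/15.85 + (32−15.85)²/15.85 + (10−15.85)²/15.85 = 28.3042
df = 4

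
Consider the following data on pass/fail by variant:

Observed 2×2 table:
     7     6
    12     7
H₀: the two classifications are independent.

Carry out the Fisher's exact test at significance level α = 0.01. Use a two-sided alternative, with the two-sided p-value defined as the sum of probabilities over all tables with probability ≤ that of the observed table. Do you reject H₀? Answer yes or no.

Margins: r₁=13, r₂=19, c₁=19, c₂=13, n=32
p_obs = C(13,7)·C(19,12)/C(32,19); sum pmf over tables with pmf ≤ p_obs
p-value (two-sided) = 0.71997
At α=0.01: p ≥ α → fail to reject H₀

reject H₀: no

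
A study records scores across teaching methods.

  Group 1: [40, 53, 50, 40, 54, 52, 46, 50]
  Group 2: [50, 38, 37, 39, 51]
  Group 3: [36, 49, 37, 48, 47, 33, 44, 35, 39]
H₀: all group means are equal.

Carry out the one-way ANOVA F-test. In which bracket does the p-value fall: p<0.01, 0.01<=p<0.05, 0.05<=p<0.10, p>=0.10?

p-value bracket: 0.05<=p<0.10

Group means [48.12, 43.00, 40.89], grand mean 44.000
SSB = Σnᵢ(x̄ᵢ−x̄)² = 228.236; SSW = ΣΣ(x−x̄ᵢ)² = 709.764
MSB = 228.236/2 = 114.1181; MSW = 709.764/19 = 37.3560
F = MSB/MSW = 3.0549
df = (2, 19)
p-value (upper-tail) = 0.07074
→ bracket: 0.05<=p<0.10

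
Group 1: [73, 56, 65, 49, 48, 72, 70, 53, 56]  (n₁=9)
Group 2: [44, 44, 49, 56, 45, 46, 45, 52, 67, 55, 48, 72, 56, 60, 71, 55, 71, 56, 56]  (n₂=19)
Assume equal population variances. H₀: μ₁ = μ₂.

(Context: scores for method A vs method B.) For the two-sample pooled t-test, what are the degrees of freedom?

df = n₁ + n₂ − 2 = 9 + 19 − 2 = 26

degrees of freedom = 26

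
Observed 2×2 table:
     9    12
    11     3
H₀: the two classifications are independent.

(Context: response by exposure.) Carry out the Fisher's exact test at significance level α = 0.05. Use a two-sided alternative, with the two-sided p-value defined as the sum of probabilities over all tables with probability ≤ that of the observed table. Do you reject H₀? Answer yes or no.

reject H₀: yes

Margins: r₁=21, r₂=14, c₁=20, c₂=15, n=35
p_obs = C(21,9)·C(14,11)/C(35,20); sum pmf over tables with pmf ≤ p_obs
p-value (two-sided) = 0.04614
At α=0.05: p < α → reject H₀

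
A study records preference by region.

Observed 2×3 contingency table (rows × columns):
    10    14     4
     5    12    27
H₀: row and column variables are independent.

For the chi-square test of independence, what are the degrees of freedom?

df = (r−1)(c−1) = (2−1)·(3−1) = 2

degrees of freedom = 2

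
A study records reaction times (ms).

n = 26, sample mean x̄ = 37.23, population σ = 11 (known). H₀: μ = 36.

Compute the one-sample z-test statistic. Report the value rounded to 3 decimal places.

test statistic = 0.570

SE = σ/√n = 11/√26 = 2.1573
z = (x̄−μ₀)/SE = (37.23−36)/2.1573 = 0.5702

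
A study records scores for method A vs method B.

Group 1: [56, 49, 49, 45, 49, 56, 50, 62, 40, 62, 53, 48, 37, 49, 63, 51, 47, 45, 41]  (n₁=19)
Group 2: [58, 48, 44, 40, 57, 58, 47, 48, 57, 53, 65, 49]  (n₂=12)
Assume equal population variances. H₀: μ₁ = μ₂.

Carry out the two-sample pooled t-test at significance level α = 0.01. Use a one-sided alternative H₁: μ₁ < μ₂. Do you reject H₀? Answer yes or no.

reject H₀: no

x̄₁=50.105, s₁=7.287, n₁=19
x̄₂=52.000, s₂=7.173, n₂=12
s_p² = [18·7.287² + 11·7.173²]/29 = 52.4755
SE = √(s_p²·(1/19+1/12)) = 2.6711
t = (50.105−52.000)/2.6711 = -0.7093
df = 29
p-value (one-sided, H₁ less) = 0.24189
At α=0.01: p ≥ α → fail to reject H₀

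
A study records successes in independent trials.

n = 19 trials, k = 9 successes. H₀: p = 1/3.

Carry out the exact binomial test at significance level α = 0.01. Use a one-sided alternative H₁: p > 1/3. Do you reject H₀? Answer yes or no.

reject H₀: no

Exact binomial: n=19, k=9, p₀=1/3=0.3333
P(X≥9) from Σ C(n,i)·p₀^i·(1−p₀)^(n−i)
p-value (one-sided, H₁ greater) = 0.14615
At α=0.01: p ≥ α → fail to reject H₀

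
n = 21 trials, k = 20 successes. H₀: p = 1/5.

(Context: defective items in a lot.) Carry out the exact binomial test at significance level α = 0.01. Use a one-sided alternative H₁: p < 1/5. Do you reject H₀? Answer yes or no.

Exact binomial: n=21, k=20, p₀=1/5=0.2000
P(X≤20) from Σ C(n,i)·p₀^i·(1−p₀)^(n−i)
p-value (one-sided, H₁ less) = 1.00000
At α=0.01: p ≥ α → fail to reject H₀

reject H₀: no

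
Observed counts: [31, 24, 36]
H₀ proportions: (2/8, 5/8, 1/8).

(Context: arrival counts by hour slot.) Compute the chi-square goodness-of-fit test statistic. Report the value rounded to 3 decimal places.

n = 91; E_i = n·p_i = [22.75, 56.88, 11.38]
χ² = (31−22.75)²/22.75 + (24−56.88)²/56.88 + (36−11.38)²/11.38 = 75.3033
df = 2

test statistic = 75.303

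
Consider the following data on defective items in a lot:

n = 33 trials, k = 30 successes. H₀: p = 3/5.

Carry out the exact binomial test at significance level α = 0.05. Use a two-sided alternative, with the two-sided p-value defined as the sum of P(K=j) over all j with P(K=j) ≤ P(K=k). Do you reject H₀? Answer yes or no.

reject H₀: yes

Exact binomial: n=33, k=30, p₀=3/5=0.6000
P(X=j) = C(n,j)·p₀^j·(1−p₀)^(n−j); p = Σ P(X=j) over j with P(X=j) ≤ P(X=30)
p-value (two-sided) = 0.00012
At α=0.05: p < α → reject H₀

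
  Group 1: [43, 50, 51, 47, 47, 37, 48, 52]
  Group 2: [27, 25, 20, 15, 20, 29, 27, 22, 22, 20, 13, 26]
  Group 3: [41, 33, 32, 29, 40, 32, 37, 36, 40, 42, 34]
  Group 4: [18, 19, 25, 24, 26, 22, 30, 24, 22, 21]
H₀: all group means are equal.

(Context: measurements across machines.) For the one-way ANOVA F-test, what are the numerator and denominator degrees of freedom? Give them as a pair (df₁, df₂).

k = 4 groups, N = 41 total
df = (k−1, N−k) = (4−1, 41−4) = (3, 37)

degrees of freedom = [3, 37]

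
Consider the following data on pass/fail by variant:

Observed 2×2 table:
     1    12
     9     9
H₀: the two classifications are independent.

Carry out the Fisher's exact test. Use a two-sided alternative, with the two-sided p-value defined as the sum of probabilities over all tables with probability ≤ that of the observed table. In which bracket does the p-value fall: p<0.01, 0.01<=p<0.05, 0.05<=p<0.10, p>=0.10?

p-value bracket: 0.01<=p<0.05

Margins: r₁=13, r₂=18, c₁=10, c₂=21, n=31
p_obs = C(13,1)·C(18,9)/C(31,10); sum pmf over tables with pmf ≤ p_obs
p-value (two-sided) = 0.01997
→ bracket: 0.01<=p<0.05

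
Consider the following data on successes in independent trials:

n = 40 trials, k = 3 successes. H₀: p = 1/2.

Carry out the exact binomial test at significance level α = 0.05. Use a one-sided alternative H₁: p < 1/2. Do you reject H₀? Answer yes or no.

Exact binomial: n=40, k=3, p₀=1/2=0.5000
P(X≤3) from Σ C(n,i)·p₀^i·(1−p₀)^(n−i)
p-value (one-sided, H₁ less) = 0.00000
At α=0.05: p < α → reject H₀

reject H₀: yes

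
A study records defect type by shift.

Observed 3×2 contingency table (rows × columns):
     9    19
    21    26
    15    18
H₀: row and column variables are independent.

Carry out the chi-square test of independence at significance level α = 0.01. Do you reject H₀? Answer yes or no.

Row totals [28, 47, 33], col totals [45, 63], n=108
χ² = (9−11.67)²/11.67 + (19−16.33)²/16.33 + (21−19.58)²/19.58 + (26−27.42)²/27.42 + (15−13.75)²/13.75 + (18−19.25)²/19.25 = 1.4154
df = 2
p-value (upper-tail) = 0.49278
At α=0.01: p ≥ α → fail to reject H₀

reject H₀: no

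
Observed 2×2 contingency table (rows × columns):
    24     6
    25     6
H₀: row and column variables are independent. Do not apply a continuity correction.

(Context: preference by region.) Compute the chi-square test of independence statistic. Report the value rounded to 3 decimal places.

Row totals [30, 31], col totals [49, 12], n=61
χ² = (24−24.10)²/24.10 + (6−5.90)²/5.90 + (25−24.90)²/24.90 + (6−6.10)²/6.10 = 0.0040
df = 1

test statistic = 0.004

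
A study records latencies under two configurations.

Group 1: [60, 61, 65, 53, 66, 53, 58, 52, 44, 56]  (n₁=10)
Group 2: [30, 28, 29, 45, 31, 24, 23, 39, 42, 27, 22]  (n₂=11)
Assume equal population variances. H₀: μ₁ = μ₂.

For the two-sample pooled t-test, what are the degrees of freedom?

df = n₁ + n₂ − 2 = 10 + 11 − 2 = 19

degrees of freedom = 19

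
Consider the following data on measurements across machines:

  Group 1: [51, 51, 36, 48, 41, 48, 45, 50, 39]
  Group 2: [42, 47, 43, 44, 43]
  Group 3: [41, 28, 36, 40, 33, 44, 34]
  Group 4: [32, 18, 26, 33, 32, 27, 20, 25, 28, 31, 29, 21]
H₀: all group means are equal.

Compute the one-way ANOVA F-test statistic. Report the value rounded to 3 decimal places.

Group means [45.44, 43.80, 36.57, 26.83], grand mean 36.545
SSB = Σnᵢ(x̄ᵢ−x̄)² = 2107.779; SSW = ΣΣ(x−x̄ᵢ)² = 718.403
MSB = 2107.779/3 = 702.5929; MSW = 718.403/29 = 24.7725
F = MSB/MSW = 28.3618
df = (3, 29)

test statistic = 28.362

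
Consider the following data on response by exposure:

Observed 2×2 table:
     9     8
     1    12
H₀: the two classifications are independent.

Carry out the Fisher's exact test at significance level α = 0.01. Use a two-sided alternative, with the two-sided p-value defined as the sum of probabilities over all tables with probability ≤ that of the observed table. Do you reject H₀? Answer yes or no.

Margins: r₁=17, r₂=13, c₁=10, c₂=20, n=30
p_obs = C(17,9)·C(13,1)/C(30,10); sum pmf over tables with pmf ≤ p_obs
p-value (two-sided) = 0.01741
At α=0.01: p ≥ α → fail to reject H₀

reject H₀: no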